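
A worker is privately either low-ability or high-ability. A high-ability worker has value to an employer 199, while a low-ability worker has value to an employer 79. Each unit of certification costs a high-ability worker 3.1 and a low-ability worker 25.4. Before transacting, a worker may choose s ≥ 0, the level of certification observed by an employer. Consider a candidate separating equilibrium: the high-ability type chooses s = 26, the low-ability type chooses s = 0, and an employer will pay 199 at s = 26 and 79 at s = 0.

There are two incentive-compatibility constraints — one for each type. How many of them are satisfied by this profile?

High-ability type: signal → 199 − 3.1 × 26 = 118.4; deviate to 0 → 79. IC holds (118.4 ≥ 79).
Low-ability type: stay at 0 → 79; mimic → 199 − 25.4 × 26 = -461.4. IC holds (79 ≥ -461.4).
2 of 2 constraints hold, so this is a separating equilibrium.

2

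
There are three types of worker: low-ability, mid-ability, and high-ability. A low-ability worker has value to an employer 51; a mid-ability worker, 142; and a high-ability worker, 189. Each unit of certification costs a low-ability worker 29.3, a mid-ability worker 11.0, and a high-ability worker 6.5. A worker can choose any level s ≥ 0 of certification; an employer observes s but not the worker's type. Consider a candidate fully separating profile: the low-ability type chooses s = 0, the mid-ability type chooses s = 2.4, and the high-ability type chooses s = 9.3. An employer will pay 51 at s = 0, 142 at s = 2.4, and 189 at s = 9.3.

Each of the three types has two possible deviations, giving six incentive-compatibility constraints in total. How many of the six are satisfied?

5

Mid-ability (own payoff 142 − 11.0×2.4 = 115.6): to s=0 gives 51 → no gain ✓; to s=9.3 gives 189 − 11.0×9.3 = 86.7 → no gain ✓.
High-ability (own payoff 189 − 6.5×9.3 = 128.55): to s=0 gives 51 → no gain ✓; to s=2.4 gives 142 − 6.5×2.4 = 126.4 → no gain ✓.
Low-ability (own payoff 51): to s=2.4 gives 142 − 29.3×2.4 = 71.68 → profitable ✗; to s=9.3 gives 189 − 29.3×9.3 = -83.49 → no gain ✓.
5 of the 6 constraints hold; not an equilibrium.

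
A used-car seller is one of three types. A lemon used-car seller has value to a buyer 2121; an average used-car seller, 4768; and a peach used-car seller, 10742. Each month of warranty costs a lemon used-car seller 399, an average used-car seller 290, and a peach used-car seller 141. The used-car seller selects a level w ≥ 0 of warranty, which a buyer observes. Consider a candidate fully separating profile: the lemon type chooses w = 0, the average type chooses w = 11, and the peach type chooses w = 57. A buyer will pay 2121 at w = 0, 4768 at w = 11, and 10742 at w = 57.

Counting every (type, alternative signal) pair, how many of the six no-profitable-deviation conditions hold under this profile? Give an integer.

4

Average (own payoff 4768 − 290×11 = 1578): to w=0 gives 2121 → profitable ✗; to w=57 gives 10742 − 290×57 = -5788 → no gain ✓.
Lemon (own payoff 2121): to w=11 gives 4768 − 399×11 = 379 → no gain ✓; to w=57 gives 10742 − 399×57 = -12001 → no gain ✓.
Peach (own payoff 10742 − 141×57 = 2705): to w=0 gives 2121 → no gain ✓; to w=11 gives 4768 − 141×11 = 3217 → profitable ✗.
4 of the 6 constraints hold; not an equilibrium.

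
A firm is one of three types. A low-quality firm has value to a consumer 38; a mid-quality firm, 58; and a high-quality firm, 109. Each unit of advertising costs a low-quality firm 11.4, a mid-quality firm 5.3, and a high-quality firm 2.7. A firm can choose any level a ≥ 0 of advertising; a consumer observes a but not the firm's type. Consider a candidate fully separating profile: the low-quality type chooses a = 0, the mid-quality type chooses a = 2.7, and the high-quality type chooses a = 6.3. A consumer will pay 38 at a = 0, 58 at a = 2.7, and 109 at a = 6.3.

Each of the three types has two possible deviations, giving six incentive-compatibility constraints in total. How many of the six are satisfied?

Mid-quality (own payoff 58 − 5.3×2.7 = 43.69): to a=0 gives 38 → no gain ✓; to a=6.3 gives 109 − 5.3×6.3 = 75.61 → profitable ✗.
Low-quality (own payoff 38): to a=2.7 gives 58 − 11.4×2.7 = 27.22 → no gain ✓; to a=6.3 gives 109 − 11.4×6.3 = 37.18 → no gain ✓.
High-quality (own payoff 109 − 2.7×6.3 = 91.99): to a=0 gives 38 → no gain ✓; to a=2.7 gives 58 − 2.7×2.7 = 50.71 → no gain ✓.
5 of the 6 constraints hold; not an equilibrium.

5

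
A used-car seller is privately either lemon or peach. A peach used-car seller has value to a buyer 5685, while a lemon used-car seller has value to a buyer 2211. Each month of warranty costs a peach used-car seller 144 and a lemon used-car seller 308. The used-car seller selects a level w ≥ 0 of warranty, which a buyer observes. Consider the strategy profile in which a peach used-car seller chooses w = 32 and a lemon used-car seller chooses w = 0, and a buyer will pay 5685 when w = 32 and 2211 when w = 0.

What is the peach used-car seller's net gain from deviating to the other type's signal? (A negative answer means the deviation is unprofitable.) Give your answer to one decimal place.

Playing w = 32 the peach used-car seller receives 5685 − 144 × 32 = 1077.
Deviating to w = 0 yields 2211 instead.
Gain from deviating: 2211 − 1077 = 1134.0.
The gain is positive, so the peach type's incentive-compatibility constraint is violated — this profile is not a separating equilibrium.

1134.0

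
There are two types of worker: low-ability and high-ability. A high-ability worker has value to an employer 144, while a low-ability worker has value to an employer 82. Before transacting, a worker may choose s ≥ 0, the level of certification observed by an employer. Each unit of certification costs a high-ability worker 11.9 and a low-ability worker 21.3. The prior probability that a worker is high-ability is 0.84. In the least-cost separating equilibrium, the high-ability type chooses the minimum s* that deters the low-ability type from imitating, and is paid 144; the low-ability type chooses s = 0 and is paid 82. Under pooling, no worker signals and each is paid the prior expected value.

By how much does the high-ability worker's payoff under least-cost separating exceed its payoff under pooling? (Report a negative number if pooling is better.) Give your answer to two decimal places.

Least-cost separating signal: s* solves 82 = 144 − 21.3·s*, so s* = (144 − 82)/21.3 ≈ 2.9108.
High-ability type's separating payoff: 144 − 11.9 × s* = 144 − 11.9 × (144 − 82)/21.3 = 144 − 737.8/21.3 ≈ 109.3615.
Pooling payoff: 0.84 × 144 + 0.16 × 82 = 134.08.
Difference: 109.3615 − 134.08 = -24.7185, i.e. -24.72 to two decimal places.
The high-ability type would prefer the pooling outcome.

-24.72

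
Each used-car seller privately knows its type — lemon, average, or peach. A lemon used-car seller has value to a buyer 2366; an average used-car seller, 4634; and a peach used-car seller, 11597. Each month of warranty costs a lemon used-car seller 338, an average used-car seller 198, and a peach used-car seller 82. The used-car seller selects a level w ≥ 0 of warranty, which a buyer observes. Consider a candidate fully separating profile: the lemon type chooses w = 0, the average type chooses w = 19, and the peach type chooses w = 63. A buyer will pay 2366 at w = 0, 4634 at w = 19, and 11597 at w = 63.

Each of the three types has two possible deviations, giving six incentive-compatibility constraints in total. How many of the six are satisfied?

Lemon (own payoff 2366): to w=19 gives 4634 − 338×19 = -1788 → no gain ✓; to w=63 gives 11597 − 338×63 = -9697 → no gain ✓.
Average (own payoff 4634 − 198×19 = 872): to w=0 gives 2366 → profitable ✗; to w=63 gives 11597 − 198×63 = -877 → no gain ✓.
Peach (own payoff 11597 − 82×63 = 6431): to w=0 gives 2366 → no gain ✓; to w=19 gives 4634 − 82×19 = 3076 → no gain ✓.
5 of the 6 constraints hold; not an equilibrium.

5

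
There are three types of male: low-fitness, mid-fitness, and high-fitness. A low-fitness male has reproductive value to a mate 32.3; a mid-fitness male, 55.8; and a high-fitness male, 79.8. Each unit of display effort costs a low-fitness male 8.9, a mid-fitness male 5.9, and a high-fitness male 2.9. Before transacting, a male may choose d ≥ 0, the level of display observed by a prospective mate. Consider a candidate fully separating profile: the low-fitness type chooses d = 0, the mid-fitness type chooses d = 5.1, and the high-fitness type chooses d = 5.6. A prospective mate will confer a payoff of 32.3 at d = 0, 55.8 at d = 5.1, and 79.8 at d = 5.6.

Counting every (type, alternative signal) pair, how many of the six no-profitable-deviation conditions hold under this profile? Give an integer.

Mid-fitness (own payoff 55.8 − 5.9×5.1 = 25.71): to d=0 gives 32.3 → profitable ✗; to d=5.6 gives 79.8 − 5.9×5.6 = 46.76 → profitable ✗.
High-fitness (own payoff 79.8 − 2.9×5.6 = 63.56): to d=0 gives 32.3 → no gain ✓; to d=5.1 gives 55.8 − 2.9×5.1 = 41.01 → no gain ✓.
Low-fitness (own payoff 32.3): to d=5.1 gives 55.8 − 8.9×5.1 = 10.41 → no gain ✓; to d=5.6 gives 79.8 − 8.9×5.6 = 29.96 → no gain ✓.
4 of the 6 constraints hold; not an equilibrium.

4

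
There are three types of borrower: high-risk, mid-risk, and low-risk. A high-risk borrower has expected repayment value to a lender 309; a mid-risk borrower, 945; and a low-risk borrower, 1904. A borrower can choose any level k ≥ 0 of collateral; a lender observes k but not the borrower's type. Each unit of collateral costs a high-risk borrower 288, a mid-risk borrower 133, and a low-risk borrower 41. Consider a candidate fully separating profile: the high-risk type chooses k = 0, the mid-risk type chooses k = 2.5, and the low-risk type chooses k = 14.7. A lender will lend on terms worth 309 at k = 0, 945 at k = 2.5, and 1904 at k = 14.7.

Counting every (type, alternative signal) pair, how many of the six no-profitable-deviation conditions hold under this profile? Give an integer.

Low-risk (own payoff 1904 − 41×14.7 = 1301.3): to k=0 gives 309 → no gain ✓; to k=2.5 gives 945 − 41×2.5 = 842.5 → no gain ✓.
Mid-risk (own payoff 945 − 133×2.5 = 612.5): to k=0 gives 309 → no gain ✓; to k=14.7 gives 1904 − 133×14.7 = -51.1 → no gain ✓.
High-risk (own payoff 309): to k=2.5 gives 945 − 288×2.5 = 225 → no gain ✓; to k=14.7 gives 1904 − 288×14.7 = -2329.6 → no gain ✓.
6 of the 6 constraints hold; this profile is a separating equilibrium.

6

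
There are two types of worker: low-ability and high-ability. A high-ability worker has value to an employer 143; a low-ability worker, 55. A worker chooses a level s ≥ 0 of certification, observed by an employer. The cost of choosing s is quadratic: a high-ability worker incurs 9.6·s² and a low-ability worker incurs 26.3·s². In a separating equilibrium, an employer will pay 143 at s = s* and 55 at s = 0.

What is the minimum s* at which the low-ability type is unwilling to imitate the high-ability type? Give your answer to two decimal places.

1.83

The low-ability type at s = 0 receives 55; imitating at s* yields 143 − 26.3·s*².
Indifference: 55 = 143 − 26.3·s*², so s*² = (143 − 55) / 26.3 ≈ 3.3460.
s* = √3.3460 ≈ 1.83.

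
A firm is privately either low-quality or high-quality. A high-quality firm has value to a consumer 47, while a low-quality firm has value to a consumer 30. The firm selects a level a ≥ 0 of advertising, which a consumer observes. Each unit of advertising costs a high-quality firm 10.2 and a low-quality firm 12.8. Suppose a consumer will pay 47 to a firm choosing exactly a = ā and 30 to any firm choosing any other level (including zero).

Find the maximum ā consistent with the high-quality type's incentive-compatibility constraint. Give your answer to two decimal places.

Choosing ā yields the high-quality type 47 − 10.2·ā; choosing zero yields 30.
The high-quality type is indifferent at 47 − 10.2·ā = 30, i.e. ā = (47 − 30) / 10.2 ≈ 1.67.
For any ā above 1.67 the high-quality type would rather pool at zero, so separation collapses.

1.67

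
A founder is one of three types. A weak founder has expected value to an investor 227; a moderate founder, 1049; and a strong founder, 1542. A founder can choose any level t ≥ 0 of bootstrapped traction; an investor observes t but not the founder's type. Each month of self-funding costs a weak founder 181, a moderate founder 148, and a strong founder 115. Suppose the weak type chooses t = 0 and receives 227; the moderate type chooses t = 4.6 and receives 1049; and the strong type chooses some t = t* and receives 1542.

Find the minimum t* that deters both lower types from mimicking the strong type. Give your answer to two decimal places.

7.93

Weak type (on-path payoff 227) won't mimic when 227 ≥ 1542 − 181·t*, i.e. t* ≥ 7.27.
Moderate type (on-path payoff 1049 − 148×4.6 = 368.2) won't mimic when 368.2 ≥ 1542 − 148·t*, i.e. t* ≥ 7.93.
Both must hold, so t* = max(7.27, 7.93) = 7.93. The moderate type's constraint binds.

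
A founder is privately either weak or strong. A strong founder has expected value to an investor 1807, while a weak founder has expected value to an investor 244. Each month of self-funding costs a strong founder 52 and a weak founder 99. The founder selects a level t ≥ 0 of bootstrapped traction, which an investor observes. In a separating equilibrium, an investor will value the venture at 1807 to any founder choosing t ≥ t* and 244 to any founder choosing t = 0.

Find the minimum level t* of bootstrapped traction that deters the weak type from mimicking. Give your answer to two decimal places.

A weak founder choosing t = 0 receives 244.
Imitating at t* instead would pay 1807 at cost 99·t*, netting 1807 − 99·t*.
Indifference: 244 = 1807 − 99·t*, so t* = (1807 − 244) / 99 ≈ 15.79.
At t* the weak type's incentive constraint just binds; the strong type strictly prefers t* since its per-unit cost is lower.

15.79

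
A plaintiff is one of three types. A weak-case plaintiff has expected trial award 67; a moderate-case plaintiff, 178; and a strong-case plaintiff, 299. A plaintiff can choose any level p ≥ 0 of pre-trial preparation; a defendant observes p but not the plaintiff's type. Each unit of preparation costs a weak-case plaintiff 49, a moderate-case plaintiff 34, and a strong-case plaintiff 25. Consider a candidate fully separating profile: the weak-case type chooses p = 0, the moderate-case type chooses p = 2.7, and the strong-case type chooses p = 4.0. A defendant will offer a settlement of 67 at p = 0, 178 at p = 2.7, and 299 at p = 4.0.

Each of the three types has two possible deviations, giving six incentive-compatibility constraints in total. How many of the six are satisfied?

Weak-case (own payoff 67): to p=2.7 gives 178 − 49×2.7 = 45.7 → no gain ✓; to p=4.0 gives 299 − 49×4.0 = 103 → profitable ✗.
Strong-case (own payoff 299 − 25×4.0 = 199): to p=0 gives 67 → no gain ✓; to p=2.7 gives 178 − 25×2.7 = 110.5 → no gain ✓.
Moderate-case (own payoff 178 − 34×2.7 = 86.2): to p=0 gives 67 → no gain ✓; to p=4.0 gives 299 − 34×4.0 = 163 → profitable ✗.
4 of the 6 constraints hold; not an equilibrium.

4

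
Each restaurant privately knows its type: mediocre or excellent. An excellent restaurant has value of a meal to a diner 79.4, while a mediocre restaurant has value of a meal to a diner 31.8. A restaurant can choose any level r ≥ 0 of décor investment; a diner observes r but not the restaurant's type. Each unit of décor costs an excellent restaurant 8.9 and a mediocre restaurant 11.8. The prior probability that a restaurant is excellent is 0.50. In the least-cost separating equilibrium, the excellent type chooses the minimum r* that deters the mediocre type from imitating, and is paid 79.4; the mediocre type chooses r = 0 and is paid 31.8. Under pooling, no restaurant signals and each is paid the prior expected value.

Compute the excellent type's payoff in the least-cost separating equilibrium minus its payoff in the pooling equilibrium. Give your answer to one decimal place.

Least-cost separating signal: r* solves 31.8 = 79.4 − 11.8·r*, so r* = (79.4 − 31.8)/11.8 ≈ 4.0339.
Excellent type's separating payoff: 79.4 − 8.9 × r* = 79.4 − 8.9 × (79.4 − 31.8)/11.8 = 79.4 − 423.64/11.8 ≈ 43.498.
Pooling payoff: 0.50 × 79.4 + 0.50 × 31.8 = 55.6.
Difference: 43.498 − 55.6 = -12.102, i.e. -12.1 to one decimal place.
The excellent type would prefer the pooling outcome.

-12.1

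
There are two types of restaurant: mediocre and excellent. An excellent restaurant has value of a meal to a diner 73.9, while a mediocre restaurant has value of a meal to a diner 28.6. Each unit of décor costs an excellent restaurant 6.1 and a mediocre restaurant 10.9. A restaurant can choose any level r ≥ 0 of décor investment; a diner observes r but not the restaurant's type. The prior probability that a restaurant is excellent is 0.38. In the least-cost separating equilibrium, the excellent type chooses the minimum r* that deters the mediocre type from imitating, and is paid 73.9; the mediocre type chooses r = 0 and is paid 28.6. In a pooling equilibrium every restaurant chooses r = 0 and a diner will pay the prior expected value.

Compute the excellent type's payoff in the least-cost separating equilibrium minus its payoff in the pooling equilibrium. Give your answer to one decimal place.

Least-cost separating signal: r* solves 28.6 = 73.9 − 10.9·r*, so r* = (73.9 − 28.6)/10.9 ≈ 4.1560.
Excellent type's separating payoff: 73.9 − 6.1 × r* = 73.9 − 6.1 × (73.9 − 28.6)/10.9 = 73.9 − 276.33/10.9 ≈ 48.549.
Pooling payoff: 0.38 × 73.9 + 0.62 × 28.6 = 45.814.
Difference: 48.549 − 45.814 = 2.735, i.e. 2.7 to one decimal place.
The excellent type prefers to separate.

2.7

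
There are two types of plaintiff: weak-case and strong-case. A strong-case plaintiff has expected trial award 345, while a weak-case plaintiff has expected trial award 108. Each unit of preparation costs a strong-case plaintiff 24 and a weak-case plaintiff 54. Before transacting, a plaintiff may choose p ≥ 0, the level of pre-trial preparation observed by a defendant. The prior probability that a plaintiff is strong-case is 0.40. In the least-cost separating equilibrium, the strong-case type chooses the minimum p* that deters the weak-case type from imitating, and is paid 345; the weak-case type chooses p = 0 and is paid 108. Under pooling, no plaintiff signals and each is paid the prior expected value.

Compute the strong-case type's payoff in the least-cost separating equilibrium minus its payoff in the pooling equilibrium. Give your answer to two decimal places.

36.87

Least-cost separating signal: p* solves 108 = 345 − 54·p*, so p* = (345 − 108)/54 ≈ 4.3889.
Strong-case type's separating payoff: 345 − 24 × p* = 345 − 24 × (345 − 108)/54 = 345 − 5688/54 ≈ 239.6667.
Pooling payoff: 0.40 × 345 + 0.60 × 108 = 202.8.
Difference: 239.6667 − 202.8 = 36.8667, i.e. 36.87 to two decimal places.
The strong-case type prefers to separate.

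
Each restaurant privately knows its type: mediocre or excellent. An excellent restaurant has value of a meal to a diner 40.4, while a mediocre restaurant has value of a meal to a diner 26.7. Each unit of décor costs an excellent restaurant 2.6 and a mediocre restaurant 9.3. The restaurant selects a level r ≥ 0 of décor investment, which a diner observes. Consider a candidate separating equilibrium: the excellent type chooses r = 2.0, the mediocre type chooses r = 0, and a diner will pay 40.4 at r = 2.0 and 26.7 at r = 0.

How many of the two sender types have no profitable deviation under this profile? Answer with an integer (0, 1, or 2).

2

Excellent type: signal → 40.4 − 2.6 × 2.0 = 35.2; deviate to 0 → 26.7. IC holds (35.2 ≥ 26.7).
Mediocre type: stay at 0 → 26.7; mimic → 40.4 − 9.3 × 2.0 = 21.8. IC holds (26.7 ≥ 21.8).
2 of 2 constraints hold, so this is a separating equilibrium.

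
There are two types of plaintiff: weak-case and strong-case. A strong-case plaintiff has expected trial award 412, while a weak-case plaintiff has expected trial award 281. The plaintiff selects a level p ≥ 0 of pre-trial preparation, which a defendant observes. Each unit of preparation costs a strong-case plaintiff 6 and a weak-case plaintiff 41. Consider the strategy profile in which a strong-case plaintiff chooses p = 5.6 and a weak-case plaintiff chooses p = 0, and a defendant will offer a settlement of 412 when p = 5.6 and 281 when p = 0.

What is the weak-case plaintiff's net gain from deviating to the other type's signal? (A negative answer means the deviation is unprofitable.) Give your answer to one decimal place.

Playing p = 0 the weak-case plaintiff receives 281.
Deviating to p = 5.6 brings payment 412 at cost 41 × 5.6 = 229.6, netting 182.4.
Gain from deviating: 182.4 − 281 = -98.6.
The gain is negative, so the weak-case type's incentive-compatibility constraint is satisfied.

-98.6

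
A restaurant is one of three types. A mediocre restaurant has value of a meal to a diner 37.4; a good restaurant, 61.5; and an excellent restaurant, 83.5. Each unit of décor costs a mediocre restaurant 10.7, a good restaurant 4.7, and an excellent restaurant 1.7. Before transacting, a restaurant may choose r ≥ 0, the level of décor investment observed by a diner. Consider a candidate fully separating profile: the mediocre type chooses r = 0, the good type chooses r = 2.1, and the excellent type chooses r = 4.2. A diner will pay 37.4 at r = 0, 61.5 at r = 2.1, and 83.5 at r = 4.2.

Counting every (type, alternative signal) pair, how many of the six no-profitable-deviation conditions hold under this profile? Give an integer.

3

Excellent (own payoff 83.5 − 1.7×4.2 = 76.36): to r=0 gives 37.4 → no gain ✓; to r=2.1 gives 61.5 − 1.7×2.1 = 57.93 → no gain ✓.
Good (own payoff 61.5 − 4.7×2.1 = 51.63): to r=0 gives 37.4 → no gain ✓; to r=4.2 gives 83.5 − 4.7×4.2 = 63.76 → profitable ✗.
Mediocre (own payoff 37.4): to r=2.1 gives 61.5 − 10.7×2.1 = 39.03 → profitable ✗; to r=4.2 gives 83.5 − 10.7×4.2 = 38.56 → profitable ✗.
3 of the 6 constraints hold; not an equilibrium.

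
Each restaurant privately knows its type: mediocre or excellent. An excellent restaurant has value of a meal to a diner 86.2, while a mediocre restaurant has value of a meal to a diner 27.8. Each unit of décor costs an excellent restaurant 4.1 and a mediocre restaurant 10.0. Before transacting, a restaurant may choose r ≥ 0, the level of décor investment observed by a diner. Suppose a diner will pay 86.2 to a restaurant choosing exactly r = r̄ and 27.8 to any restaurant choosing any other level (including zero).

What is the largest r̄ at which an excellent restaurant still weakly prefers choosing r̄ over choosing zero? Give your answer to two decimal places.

14.24

Choosing r̄ yields the excellent type 86.2 − 4.1·r̄; choosing zero yields 27.8.
The excellent type is indifferent at 86.2 − 4.1·r̄ = 27.8, i.e. r̄ = (86.2 − 27.8) / 4.1 ≈ 14.24.
For any r̄ above 14.24 the excellent type would rather pool at zero, so separation collapses.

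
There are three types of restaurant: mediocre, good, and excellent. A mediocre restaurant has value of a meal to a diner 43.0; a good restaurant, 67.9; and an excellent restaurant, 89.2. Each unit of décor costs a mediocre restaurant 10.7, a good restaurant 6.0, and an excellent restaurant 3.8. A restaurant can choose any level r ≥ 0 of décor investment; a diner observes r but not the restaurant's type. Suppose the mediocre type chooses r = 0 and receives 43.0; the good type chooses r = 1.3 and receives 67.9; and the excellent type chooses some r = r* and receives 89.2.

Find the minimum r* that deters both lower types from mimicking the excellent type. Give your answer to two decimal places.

Good type (on-path payoff 67.9 − 6.0×1.3 = 60.1) won't mimic when 60.1 ≥ 89.2 − 6.0·r*, i.e. r* ≥ 4.85.
Mediocre type (on-path payoff 43.0) won't mimic when 43.0 ≥ 89.2 − 10.7·r*, i.e. r* ≥ 4.32.
Both must hold, so r* = max(4.32, 4.85) = 4.85. The good type's constraint binds.

4.85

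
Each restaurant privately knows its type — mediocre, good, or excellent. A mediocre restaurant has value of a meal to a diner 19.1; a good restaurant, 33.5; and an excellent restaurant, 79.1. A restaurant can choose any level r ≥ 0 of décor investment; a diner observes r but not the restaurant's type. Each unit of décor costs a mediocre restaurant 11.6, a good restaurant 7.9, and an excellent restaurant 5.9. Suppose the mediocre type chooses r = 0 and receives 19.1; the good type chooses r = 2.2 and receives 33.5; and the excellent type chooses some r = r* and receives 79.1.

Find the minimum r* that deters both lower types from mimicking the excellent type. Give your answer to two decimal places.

Good type (on-path payoff 33.5 − 7.9×2.2 = 16.12) won't mimic when 16.12 ≥ 79.1 − 7.9·r*, i.e. r* ≥ 7.97.
Mediocre type (on-path payoff 19.1) won't mimic when 19.1 ≥ 79.1 − 11.6·r*, i.e. r* ≥ 5.17.
Both must hold, so r* = max(5.17, 7.97) = 7.97. The good type's constraint binds.

7.97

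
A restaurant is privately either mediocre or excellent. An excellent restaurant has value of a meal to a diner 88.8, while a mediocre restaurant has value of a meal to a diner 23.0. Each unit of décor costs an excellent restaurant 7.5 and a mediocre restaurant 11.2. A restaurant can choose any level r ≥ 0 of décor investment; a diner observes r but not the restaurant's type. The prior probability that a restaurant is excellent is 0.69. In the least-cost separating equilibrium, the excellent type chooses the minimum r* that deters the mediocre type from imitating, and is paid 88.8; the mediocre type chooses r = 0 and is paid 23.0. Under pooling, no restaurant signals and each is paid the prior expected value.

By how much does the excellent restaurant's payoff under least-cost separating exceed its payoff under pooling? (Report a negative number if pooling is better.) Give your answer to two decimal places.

Least-cost separating signal: r* solves 23.0 = 88.8 − 11.2·r*, so r* = (88.8 − 23.0)/11.2 = 5.875.
Excellent type's separating payoff: 88.8 − 7.5 × r* = 88.8 − 7.5 × (88.8 − 23.0)/11.2 = 88.8 − 493.5/11.2 = 44.7375.
Pooling payoff: 0.69 × 88.8 + 0.31 × 23.0 = 68.402.
Difference: 44.7375 − 68.402 = -23.6645, i.e. -23.66 to two decimal places.
The excellent type would prefer the pooling outcome.

-23.66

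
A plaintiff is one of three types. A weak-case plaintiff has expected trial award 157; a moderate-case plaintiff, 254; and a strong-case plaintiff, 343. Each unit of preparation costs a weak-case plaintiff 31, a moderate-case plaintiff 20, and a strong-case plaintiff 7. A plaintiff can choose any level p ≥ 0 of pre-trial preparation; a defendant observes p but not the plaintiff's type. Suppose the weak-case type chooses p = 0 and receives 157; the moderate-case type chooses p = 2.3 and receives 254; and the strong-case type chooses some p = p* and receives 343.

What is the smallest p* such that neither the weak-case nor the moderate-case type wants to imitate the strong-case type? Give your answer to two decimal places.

Weak-case type (on-path payoff 157) won't mimic when 157 ≥ 343 − 31·p*, i.e. p* ≥ 6.00.
Moderate-case type (on-path payoff 254 − 20×2.3 = 208) won't mimic when 208 ≥ 343 − 20·p*, i.e. p* ≥ 6.75.
Both must hold, so p* = max(6.00, 6.75) = 6.75. The moderate-case type's constraint binds.

6.75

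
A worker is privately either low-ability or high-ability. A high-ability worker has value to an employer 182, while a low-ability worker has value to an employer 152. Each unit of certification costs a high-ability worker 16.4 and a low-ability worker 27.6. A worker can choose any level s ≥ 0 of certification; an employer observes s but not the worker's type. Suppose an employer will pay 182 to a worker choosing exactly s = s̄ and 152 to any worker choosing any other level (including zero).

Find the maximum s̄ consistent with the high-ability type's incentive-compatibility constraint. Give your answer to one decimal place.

Choosing s̄ yields the high-ability type 182 − 16.4·s̄; choosing zero yields 152.
The high-ability type is indifferent at 182 − 16.4·s̄ = 152, i.e. s̄ = (182 − 152) / 16.4 ≈ 1.8.
For any s̄ above 1.8 the high-ability type would rather pool at zero, so separation collapses.

1.8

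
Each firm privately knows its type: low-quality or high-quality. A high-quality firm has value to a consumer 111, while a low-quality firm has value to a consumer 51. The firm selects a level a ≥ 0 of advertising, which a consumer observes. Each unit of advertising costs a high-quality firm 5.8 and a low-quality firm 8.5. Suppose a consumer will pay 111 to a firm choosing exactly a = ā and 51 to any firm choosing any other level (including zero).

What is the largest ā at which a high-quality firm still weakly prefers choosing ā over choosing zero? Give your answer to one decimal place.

10.3

Choosing ā yields the high-quality type 111 − 5.8·ā; choosing zero yields 51.
The high-quality type is indifferent at 111 − 5.8·ā = 51, i.e. ā = (111 − 51) / 5.8 ≈ 10.3.
For any ā above 10.3 the high-quality type would rather pool at zero, so separation collapses.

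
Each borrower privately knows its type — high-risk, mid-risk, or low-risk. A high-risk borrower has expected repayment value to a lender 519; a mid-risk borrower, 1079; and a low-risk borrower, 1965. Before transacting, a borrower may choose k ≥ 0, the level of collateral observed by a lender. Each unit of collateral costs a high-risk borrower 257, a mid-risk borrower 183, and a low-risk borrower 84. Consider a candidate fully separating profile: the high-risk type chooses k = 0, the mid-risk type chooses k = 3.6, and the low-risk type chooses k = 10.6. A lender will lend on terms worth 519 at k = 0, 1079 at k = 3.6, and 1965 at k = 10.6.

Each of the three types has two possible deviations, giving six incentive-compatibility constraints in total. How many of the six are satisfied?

Low-risk (own payoff 1965 − 84×10.6 = 1074.6): to k=0 gives 519 → no gain ✓; to k=3.6 gives 1079 − 84×3.6 = 776.6 → no gain ✓.
Mid-risk (own payoff 1079 − 183×3.6 = 420.2): to k=0 gives 519 → profitable ✗; to k=10.6 gives 1965 − 183×10.6 = 25.2 → no gain ✓.
High-risk (own payoff 519): to k=3.6 gives 1079 − 257×3.6 = 153.8 → no gain ✓; to k=10.6 gives 1965 − 257×10.6 = -759.2 → no gain ✓.
5 of the 6 constraints hold; not an equilibrium.

5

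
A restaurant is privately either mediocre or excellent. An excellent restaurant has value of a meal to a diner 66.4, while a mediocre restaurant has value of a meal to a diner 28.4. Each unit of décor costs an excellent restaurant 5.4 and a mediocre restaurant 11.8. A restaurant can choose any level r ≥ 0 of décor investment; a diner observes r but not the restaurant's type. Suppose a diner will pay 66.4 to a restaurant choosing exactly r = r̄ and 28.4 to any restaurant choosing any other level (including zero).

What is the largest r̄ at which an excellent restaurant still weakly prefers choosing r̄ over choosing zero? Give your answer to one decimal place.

Choosing r̄ yields the excellent type 66.4 − 5.4·r̄; choosing zero yields 28.4.
The excellent type is indifferent at 66.4 − 5.4·r̄ = 28.4, i.e. r̄ = (66.4 − 28.4) / 5.4 ≈ 7.0.
For any r̄ above 7.0 the excellent type would rather pool at zero, so separation collapses.

7.0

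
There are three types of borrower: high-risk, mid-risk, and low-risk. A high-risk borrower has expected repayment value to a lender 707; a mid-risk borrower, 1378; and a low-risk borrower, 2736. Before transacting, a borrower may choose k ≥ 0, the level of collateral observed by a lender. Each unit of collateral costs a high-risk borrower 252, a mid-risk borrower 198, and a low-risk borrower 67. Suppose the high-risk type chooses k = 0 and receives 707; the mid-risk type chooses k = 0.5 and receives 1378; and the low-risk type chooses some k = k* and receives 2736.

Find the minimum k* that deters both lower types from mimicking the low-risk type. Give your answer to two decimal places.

Mid-risk type (on-path payoff 1378 − 198×0.5 = 1279) won't mimic when 1279 ≥ 2736 − 198·k*, i.e. k* ≥ 7.36.
High-risk type (on-path payoff 707) won't mimic when 707 ≥ 2736 − 252·k*, i.e. k* ≥ 8.05.
Both must hold, so k* = max(8.05, 7.36) = 8.05. The high-risk type's constraint binds.

8.05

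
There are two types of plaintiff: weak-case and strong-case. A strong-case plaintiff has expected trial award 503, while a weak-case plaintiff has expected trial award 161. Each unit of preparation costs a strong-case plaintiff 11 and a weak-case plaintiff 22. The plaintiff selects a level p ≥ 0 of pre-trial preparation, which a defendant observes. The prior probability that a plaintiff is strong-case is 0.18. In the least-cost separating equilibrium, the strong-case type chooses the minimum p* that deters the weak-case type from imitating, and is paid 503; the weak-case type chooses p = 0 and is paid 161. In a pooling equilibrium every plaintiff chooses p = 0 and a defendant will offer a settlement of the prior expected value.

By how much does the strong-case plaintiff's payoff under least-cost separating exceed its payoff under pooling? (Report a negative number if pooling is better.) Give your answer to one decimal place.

Least-cost separating signal: p* solves 161 = 503 − 22·p*, so p* = (503 − 161)/22 ≈ 15.5455.
Strong-case type's separating payoff: 503 − 11 × p* = 503 − 11 × (503 − 161)/22 = 503 − 3762/22 = 332.
Pooling payoff: 0.18 × 503 + 0.82 × 161 = 222.56.
Difference: 332 − 222.56 = 109.44, i.e. 109.4 to one decimal place.
The strong-case type prefers to separate.

109.4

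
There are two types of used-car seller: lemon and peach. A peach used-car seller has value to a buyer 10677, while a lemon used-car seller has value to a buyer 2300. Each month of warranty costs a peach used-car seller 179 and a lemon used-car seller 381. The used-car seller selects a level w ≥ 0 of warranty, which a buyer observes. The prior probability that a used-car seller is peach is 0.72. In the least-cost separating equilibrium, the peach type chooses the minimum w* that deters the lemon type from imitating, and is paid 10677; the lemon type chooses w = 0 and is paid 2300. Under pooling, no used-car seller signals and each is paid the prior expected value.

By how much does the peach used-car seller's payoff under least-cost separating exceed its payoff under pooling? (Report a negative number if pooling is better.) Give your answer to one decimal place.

-1590.1

Least-cost separating signal: w* solves 2300 = 10677 − 381·w*, so w* = (10677 − 2300)/381 ≈ 21.9869.
Peach type's separating payoff: 10677 − 179 × w* = 10677 − 179 × (10677 − 2300)/381 = 10677 − 1499483/381 ≈ 6741.349.
Pooling payoff: 0.72 × 10677 + 0.28 × 2300 = 8331.44.
Difference: 6741.349 − 8331.44 = -1590.091, i.e. -1590.1 to one decimal place.
The peach type would prefer the pooling outcome.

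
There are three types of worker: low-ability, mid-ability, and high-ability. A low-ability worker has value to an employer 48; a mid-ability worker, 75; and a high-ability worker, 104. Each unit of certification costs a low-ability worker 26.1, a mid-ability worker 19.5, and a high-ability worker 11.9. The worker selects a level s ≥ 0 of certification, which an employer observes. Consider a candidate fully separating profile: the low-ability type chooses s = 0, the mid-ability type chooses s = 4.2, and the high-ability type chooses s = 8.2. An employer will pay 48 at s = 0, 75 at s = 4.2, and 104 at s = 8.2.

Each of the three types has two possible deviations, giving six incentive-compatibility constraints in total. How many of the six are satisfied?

3

Low-ability (own payoff 48): to s=4.2 gives 75 − 26.1×4.2 = -34.62 → no gain ✓; to s=8.2 gives 104 − 26.1×8.2 = -110.02 → no gain ✓.
Mid-ability (own payoff 75 − 19.5×4.2 = -6.9): to s=0 gives 48 → profitable ✗; to s=8.2 gives 104 − 19.5×8.2 = -55.9 → no gain ✓.
High-ability (own payoff 104 − 11.9×8.2 = 6.42): to s=0 gives 48 → profitable ✗; to s=4.2 gives 75 − 11.9×4.2 = 25.02 → profitable ✗.
3 of the 6 constraints hold; not an equilibrium.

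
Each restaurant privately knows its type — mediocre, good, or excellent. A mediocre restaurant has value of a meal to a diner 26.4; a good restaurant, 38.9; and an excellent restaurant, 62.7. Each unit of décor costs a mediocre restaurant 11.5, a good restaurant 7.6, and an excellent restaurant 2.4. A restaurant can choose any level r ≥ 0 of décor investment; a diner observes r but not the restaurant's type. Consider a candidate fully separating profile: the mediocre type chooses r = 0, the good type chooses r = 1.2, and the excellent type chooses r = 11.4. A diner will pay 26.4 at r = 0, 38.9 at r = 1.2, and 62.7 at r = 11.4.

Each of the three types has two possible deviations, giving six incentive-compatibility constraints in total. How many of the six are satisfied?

Excellent (own payoff 62.7 − 2.4×11.4 = 35.34): to r=0 gives 26.4 → no gain ✓; to r=1.2 gives 38.9 − 2.4×1.2 = 36.02 → profitable ✗.
Mediocre (own payoff 26.4): to r=1.2 gives 38.9 − 11.5×1.2 = 25.1 → no gain ✓; to r=11.4 gives 62.7 − 11.5×11.4 = -68.4 → no gain ✓.
Good (own payoff 38.9 − 7.6×1.2 = 29.78): to r=0 gives 26.4 → no gain ✓; to r=11.4 gives 62.7 − 7.6×11.4 = -23.94 → no gain ✓.
5 of the 6 constraints hold; not an equilibrium.

5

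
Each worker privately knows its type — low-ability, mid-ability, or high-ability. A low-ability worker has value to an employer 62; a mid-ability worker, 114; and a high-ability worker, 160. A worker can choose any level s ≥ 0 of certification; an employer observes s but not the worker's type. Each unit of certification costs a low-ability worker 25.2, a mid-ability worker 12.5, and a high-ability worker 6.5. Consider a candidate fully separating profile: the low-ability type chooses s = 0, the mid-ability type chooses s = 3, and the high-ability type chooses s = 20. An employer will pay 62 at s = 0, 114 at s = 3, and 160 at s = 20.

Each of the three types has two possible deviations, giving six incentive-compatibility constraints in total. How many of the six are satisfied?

4

Low-ability (own payoff 62): to s=3 gives 114 − 25.2×3 = 38.4 → no gain ✓; to s=20 gives 160 − 25.2×20 = -344 → no gain ✓.
Mid-ability (own payoff 114 − 12.5×3 = 76.5): to s=0 gives 62 → no gain ✓; to s=20 gives 160 − 12.5×20 = -90 → no gain ✓.
High-ability (own payoff 160 − 6.5×20 = 30): to s=0 gives 62 → profitable ✗; to s=3 gives 114 − 6.5×3 = 94.5 → profitable ✗.
4 of the 6 constraints hold; not an equilibrium.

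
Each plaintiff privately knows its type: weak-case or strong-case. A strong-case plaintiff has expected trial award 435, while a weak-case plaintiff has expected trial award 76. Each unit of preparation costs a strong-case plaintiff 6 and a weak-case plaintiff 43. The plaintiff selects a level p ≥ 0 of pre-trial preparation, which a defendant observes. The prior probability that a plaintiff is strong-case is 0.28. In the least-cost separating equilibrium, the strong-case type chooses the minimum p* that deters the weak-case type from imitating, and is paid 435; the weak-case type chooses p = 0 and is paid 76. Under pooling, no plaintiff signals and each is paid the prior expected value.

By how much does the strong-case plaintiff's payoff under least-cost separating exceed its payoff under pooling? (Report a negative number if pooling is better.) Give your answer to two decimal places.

208.39

Least-cost separating signal: p* solves 76 = 435 − 43·p*, so p* = (435 − 76)/43 ≈ 8.3488.
Strong-case type's separating payoff: 435 − 6 × p* = 435 − 6 × (435 − 76)/43 = 435 − 2154/43 ≈ 384.9070.
Pooling payoff: 0.28 × 435 + 0.72 × 76 = 176.52.
Difference: 384.9070 − 176.52 = 208.387, i.e. 208.39 to two decimal places.
The strong-case type prefers to separate.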